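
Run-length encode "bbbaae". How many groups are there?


Input: bbbaae
Scanning for consecutive runs:
  Group 1: 'b' x 3 (positions 0-2)
  Group 2: 'a' x 2 (positions 3-4)
  Group 3: 'e' x 1 (positions 5-5)
Total groups: 3

3


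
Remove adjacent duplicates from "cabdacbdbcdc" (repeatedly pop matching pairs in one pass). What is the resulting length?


Input: cabdacbdbcdc
Stack-based adjacent duplicate removal:
  Read 'c': push. Stack: c
  Read 'a': push. Stack: ca
  Read 'b': push. Stack: cab
  Read 'd': push. Stack: cabd
  Read 'a': push. Stack: cabda
  Read 'c': push. Stack: cabdac
  Read 'b': push. Stack: cabdacb
  Read 'd': push. Stack: cabdacbd
  Read 'b': push. Stack: cabdacbdb
  Read 'c': push. Stack: cabdacbdbc
  Read 'd': push. Stack: cabdacbdbcd
  Read 'c': push. Stack: cabdacbdbcdc
Final stack: "cabdacbdbcdc" (length 12)

12


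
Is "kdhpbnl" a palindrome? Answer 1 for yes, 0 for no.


Input: kdhpbnl
Reversed: lnbphdk
  Compare pos 0 ('k') with pos 6 ('l'): MISMATCH
  Compare pos 1 ('d') with pos 5 ('n'): MISMATCH
  Compare pos 2 ('h') with pos 4 ('b'): MISMATCH
Result: not a palindrome

0


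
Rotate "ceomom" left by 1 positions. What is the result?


Input: "ceomom", rotate left by 1
First 1 characters: "c"
Remaining characters: "eomom"
Concatenate remaining + first: "eomom" + "c" = "eomomc"

eomomc


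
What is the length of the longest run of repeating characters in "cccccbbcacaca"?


Input: "cccccbbcacaca"
Scanning for longest run:
  Position 1 ('c'): continues run of 'c', length=2
  Position 2 ('c'): continues run of 'c', length=3
  Position 3 ('c'): continues run of 'c', length=4
  Position 4 ('c'): continues run of 'c', length=5
  Position 5 ('b'): new char, reset run to 1
  Position 6 ('b'): continues run of 'b', length=2
  Position 7 ('c'): new char, reset run to 1
  Position 8 ('a'): new char, reset run to 1
  Position 9 ('c'): new char, reset run to 1
  Position 10 ('a'): new char, reset run to 1
  Position 11 ('c'): new char, reset run to 1
  Position 12 ('a'): new char, reset run to 1
Longest run: 'c' with length 5

5


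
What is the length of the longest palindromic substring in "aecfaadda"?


Input: "aecfaadda"
Checking substrings for palindromes:
  [5:9] "adda" (len 4) => palindrome
  [4:6] "aa" (len 2) => palindrome
  [6:8] "dd" (len 2) => palindrome
Longest palindromic substring: "adda" with length 4

4


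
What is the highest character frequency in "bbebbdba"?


Input: bbebbdba
Character counts:
  'a': 1
  'b': 5
  'd': 1
  'e': 1
Maximum frequency: 5

5


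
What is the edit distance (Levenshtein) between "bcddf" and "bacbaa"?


Computing edit distance: "bcddf" -> "bacbaa"
DP table:
           b    a    c    b    a    a
      0    1    2    3    4    5    6
  b   1    0    1    2    3    4    5
  c   2    1    1    1    2    3    4
  d   3    2    2    2    2    3    4
  d   4    3    3    3    3    3    4
  f   5    4    4    4    4    4    4
Edit distance = dp[5][6] = 4

4


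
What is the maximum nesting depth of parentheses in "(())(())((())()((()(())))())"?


Input: "(())(())((())()((()(())))())"
Tracking depth:
  Position 0 '(': depth becomes 1
  Position 1 '(': depth becomes 2
  Position 2 ')': depth becomes 1
  Position 3 ')': depth becomes 0
  Position 4 '(': depth becomes 1
  Position 5 '(': depth becomes 2
  Position 6 ')': depth becomes 1
  Position 7 ')': depth becomes 0
  Position 8 '(': depth becomes 1
  Position 9 '(': depth becomes 2
  Position 10 '(': depth becomes 3
  Position 11 ')': depth becomes 2
  Position 12 ')': depth becomes 1
  Position 13 '(': depth becomes 2
  Position 14 ')': depth becomes 1
  Position 15 '(': depth becomes 2
  Position 16 '(': depth becomes 3
  Position 17 '(': depth becomes 4
  Position 18 ')': depth becomes 3
  Position 19 '(': depth becomes 4
  Position 20 '(': depth becomes 5
  Position 21 ')': depth becomes 4
  Position 22 ')': depth becomes 3
  Position 23 ')': depth becomes 2
  Position 24 ')': depth becomes 1
  Position 25 '(': depth becomes 2
  Position 26 ')': depth becomes 1
  Position 27 ')': depth becomes 0
Maximum depth reached: 5

5


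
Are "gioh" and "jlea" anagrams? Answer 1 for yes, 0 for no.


Strings: "gioh", "jlea"
Sorted first:  ghio
Sorted second: aejl
Differ at position 0: 'g' vs 'a' => not anagrams

0


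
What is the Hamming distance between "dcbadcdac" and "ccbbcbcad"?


Comparing "dcbadcdac" and "ccbbcbcad" position by position:
  Position 0: 'd' vs 'c' => differ
  Position 1: 'c' vs 'c' => same
  Position 2: 'b' vs 'b' => same
  Position 3: 'a' vs 'b' => differ
  Position 4: 'd' vs 'c' => differ
  Position 5: 'c' vs 'b' => differ
  Position 6: 'd' vs 'c' => differ
  Position 7: 'a' vs 'a' => same
  Position 8: 'c' vs 'd' => differ
Total differences (Hamming distance): 6

6


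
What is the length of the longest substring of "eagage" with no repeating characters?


Input: "eagage"
Sliding window (track last position of each char):
  Position 0 ('e'): window [0,0] length 1 -- new best
  Position 1 ('a'): window [0,1] length 2 -- new best
  Position 2 ('g'): window [0,2] length 3 -- new best
  Position 3 ('a'): repeat (last at 1), move window start to 2
  Position 3 ('a'): window [2,3] length 2
  Position 4 ('g'): repeat (last at 2), move window start to 3
  Position 4 ('g'): window [3,4] length 2
  Position 5 ('e'): window [3,5] length 3
Longest substring with no repeats: "eag" with length 3

3


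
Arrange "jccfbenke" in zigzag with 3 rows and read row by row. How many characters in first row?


Zigzag "jccfbenke" into 3 rows:
Placing characters:
  'j' => row 0
  'c' => row 1
  'c' => row 2
  'f' => row 1
  'b' => row 0
  'e' => row 1
  'n' => row 2
  'k' => row 1
  'e' => row 0
Rows:
  Row 0: "jbe"
  Row 1: "cfek"
  Row 2: "cn"
First row length: 3

3


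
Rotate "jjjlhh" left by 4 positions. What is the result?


Input: "jjjlhh", rotate left by 4
First 4 characters: "jjjl"
Remaining characters: "hh"
Concatenate remaining + first: "hh" + "jjjl" = "hhjjjl"

hhjjjl


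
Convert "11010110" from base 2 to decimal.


Input: "11010110" in base 2
Positional expansion:
  Digit '1' (value 1) x 2^7 = 128
  Digit '1' (value 1) x 2^6 = 64
  Digit '0' (value 0) x 2^5 = 0
  Digit '1' (value 1) x 2^4 = 16
  Digit '0' (value 0) x 2^3 = 0
  Digit '1' (value 1) x 2^2 = 4
  Digit '1' (value 1) x 2^1 = 2
  Digit '0' (value 0) x 2^0 = 0
Sum = 214

214


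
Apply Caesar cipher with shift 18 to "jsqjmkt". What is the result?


Caesar cipher: shift "jsqjmkt" by 18
  'j' (pos 9) + 18 = pos 1 = 'b'
  's' (pos 18) + 18 = pos 10 = 'k'
  'q' (pos 16) + 18 = pos 8 = 'i'
  'j' (pos 9) + 18 = pos 1 = 'b'
  'm' (pos 12) + 18 = pos 4 = 'e'
  'k' (pos 10) + 18 = pos 2 = 'c'
  't' (pos 19) + 18 = pos 11 = 'l'
Result: bkibecl

bkibecl


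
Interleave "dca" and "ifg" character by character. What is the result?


Interleaving "dca" and "ifg":
  Position 0: 'd' from first, 'i' from second => "di"
  Position 1: 'c' from first, 'f' from second => "cf"
  Position 2: 'a' from first, 'g' from second => "ag"
Result: dicfag

dicfag


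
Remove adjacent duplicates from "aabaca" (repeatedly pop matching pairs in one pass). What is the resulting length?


Input: aabaca
Stack-based adjacent duplicate removal:
  Read 'a': push. Stack: a
  Read 'a': matches stack top 'a' => pop. Stack: (empty)
  Read 'b': push. Stack: b
  Read 'a': push. Stack: ba
  Read 'c': push. Stack: bac
  Read 'a': push. Stack: baca
Final stack: "baca" (length 4)

4


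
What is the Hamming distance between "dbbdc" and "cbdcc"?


Comparing "dbbdc" and "cbdcc" position by position:
  Position 0: 'd' vs 'c' => differ
  Position 1: 'b' vs 'b' => same
  Position 2: 'b' vs 'd' => differ
  Position 3: 'd' vs 'c' => differ
  Position 4: 'c' vs 'c' => same
Total differences (Hamming distance): 3

3


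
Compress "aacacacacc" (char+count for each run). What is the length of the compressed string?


Input: aacacacacc
Runs:
  'a' x 2 => "a2"
  'c' x 1 => "c1"
  'a' x 1 => "a1"
  'c' x 1 => "c1"
  'a' x 1 => "a1"
  'c' x 1 => "c1"
  'a' x 1 => "a1"
  'c' x 2 => "c2"
Compressed: "a2c1a1c1a1c1a1c2"
Compressed length: 16

16


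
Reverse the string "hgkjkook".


Input: hgkjkook
Reading characters right to left:
  Position 7: 'k'
  Position 6: 'o'
  Position 5: 'o'
  Position 4: 'k'
  Position 3: 'j'
  Position 2: 'k'
  Position 1: 'g'
  Position 0: 'h'
Reversed: kookjkgh

kookjkgh


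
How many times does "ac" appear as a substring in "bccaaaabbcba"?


Searching for "ac" in "bccaaaabbcba"
Scanning each position:
  Position 0: "bc" => no
  Position 1: "cc" => no
  Position 2: "ca" => no
  Position 3: "aa" => no
  Position 4: "aa" => no
  Position 5: "aa" => no
  Position 6: "ab" => no
  Position 7: "bb" => no
  Position 8: "bc" => no
  Position 9: "cb" => no
  Position 10: "ba" => no
Total occurrences: 0

0


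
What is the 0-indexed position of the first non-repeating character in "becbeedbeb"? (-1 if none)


Input: becbeedbeb
Character frequencies:
  'b': 4
  'c': 1
  'd': 1
  'e': 4
Scanning left to right for freq == 1:
  Position 0 ('b'): freq=4, skip
  Position 1 ('e'): freq=4, skip
  Position 2 ('c'): unique! => answer = 2

2


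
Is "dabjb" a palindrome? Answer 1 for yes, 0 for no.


Input: dabjb
Reversed: bjbad
  Compare pos 0 ('d') with pos 4 ('b'): MISMATCH
  Compare pos 1 ('a') with pos 3 ('j'): MISMATCH
Result: not a palindrome

0


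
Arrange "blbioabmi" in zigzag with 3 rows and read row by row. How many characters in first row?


Zigzag "blbioabmi" into 3 rows:
Placing characters:
  'b' => row 0
  'l' => row 1
  'b' => row 2
  'i' => row 1
  'o' => row 0
  'a' => row 1
  'b' => row 2
  'm' => row 1
  'i' => row 0
Rows:
  Row 0: "boi"
  Row 1: "liam"
  Row 2: "bb"
First row length: 3

3


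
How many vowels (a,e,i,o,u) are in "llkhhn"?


Input: llkhhn
Checking each character:
  'l' at position 0: consonant
  'l' at position 1: consonant
  'k' at position 2: consonant
  'h' at position 3: consonant
  'h' at position 4: consonant
  'n' at position 5: consonant
Total vowels: 0

0


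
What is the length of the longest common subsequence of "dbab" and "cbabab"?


LCS of "dbab" and "cbabab"
DP table:
           c    b    a    b    a    b
      0    0    0    0    0    0    0
  d   0    0    0    0    0    0    0
  b   0    0    1    1    1    1    1
  a   0    0    1    2    2    2    2
  b   0    0    1    2    3    3    3
LCS length = dp[4][6] = 3

3


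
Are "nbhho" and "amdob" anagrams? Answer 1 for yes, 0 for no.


Strings: "nbhho", "amdob"
Sorted first:  bhhno
Sorted second: abdmo
Differ at position 0: 'b' vs 'a' => not anagrams

0


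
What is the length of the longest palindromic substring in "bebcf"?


Input: "bebcf"
Checking substrings for palindromes:
  [0:3] "beb" (len 3) => palindrome
Longest palindromic substring: "beb" with length 3

3


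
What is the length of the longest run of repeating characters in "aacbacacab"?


Input: "aacbacacab"
Scanning for longest run:
  Position 1 ('a'): continues run of 'a', length=2
  Position 2 ('c'): new char, reset run to 1
  Position 3 ('b'): new char, reset run to 1
  Position 4 ('a'): new char, reset run to 1
  Position 5 ('c'): new char, reset run to 1
  Position 6 ('a'): new char, reset run to 1
  Position 7 ('c'): new char, reset run to 1
  Position 8 ('a'): new char, reset run to 1
  Position 9 ('b'): new char, reset run to 1
Longest run: 'a' with length 2

2


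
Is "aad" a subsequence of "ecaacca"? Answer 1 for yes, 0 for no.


Check if "aad" is a subsequence of "ecaacca"
Greedy scan:
  Position 0 ('e'): no match needed
  Position 1 ('c'): no match needed
  Position 2 ('a'): matches sub[0] = 'a'
  Position 3 ('a'): matches sub[1] = 'a'
  Position 4 ('c'): no match needed
  Position 5 ('c'): no match needed
  Position 6 ('a'): no match needed
Only matched 2/3 characters => not a subsequence

0


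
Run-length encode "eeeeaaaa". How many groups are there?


Input: eeeeaaaa
Scanning for consecutive runs:
  Group 1: 'e' x 4 (positions 0-3)
  Group 2: 'a' x 4 (positions 4-7)
Total groups: 2

2


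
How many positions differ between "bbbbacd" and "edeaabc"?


Comparing "bbbbacd" and "edeaabc" position by position:
  Position 0: 'b' vs 'e' => DIFFER
  Position 1: 'b' vs 'd' => DIFFER
  Position 2: 'b' vs 'e' => DIFFER
  Position 3: 'b' vs 'a' => DIFFER
  Position 4: 'a' vs 'a' => same
  Position 5: 'c' vs 'b' => DIFFER
  Position 6: 'd' vs 'c' => DIFFER
Positions that differ: 6

6


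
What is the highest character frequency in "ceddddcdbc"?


Input: ceddddcdbc
Character counts:
  'b': 1
  'c': 3
  'd': 5
  'e': 1
Maximum frequency: 5

5


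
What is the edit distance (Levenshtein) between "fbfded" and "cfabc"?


Computing edit distance: "fbfded" -> "cfabc"
DP table:
           c    f    a    b    c
      0    1    2    3    4    5
  f   1    1    1    2    3    4
  b   2    2    2    2    2    3
  f   3    3    2    3    3    3
  d   4    4    3    3    4    4
  e   5    5    4    4    4    5
  d   6    6    5    5    5    5
Edit distance = dp[6][5] = 5

5


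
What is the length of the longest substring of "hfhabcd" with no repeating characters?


Input: "hfhabcd"
Sliding window (track last position of each char):
  Position 0 ('h'): window [0,0] length 1 -- new best
  Position 1 ('f'): window [0,1] length 2 -- new best
  Position 2 ('h'): repeat (last at 0), move window start to 1
  Position 2 ('h'): window [1,2] length 2
  Position 3 ('a'): window [1,3] length 3 -- new best
  Position 4 ('b'): window [1,4] length 4 -- new best
  Position 5 ('c'): window [1,5] length 5 -- new best
  Position 6 ('d'): window [1,6] length 6 -- new best
Longest substring with no repeats: "fhabcd" with length 6

6


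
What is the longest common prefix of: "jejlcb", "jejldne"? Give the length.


Words: jejlcb, jejldne
  Position 0: all 'j' => match
  Position 1: all 'e' => match
  Position 2: all 'j' => match
  Position 3: all 'l' => match
  Position 4: ('c', 'd') => mismatch, stop
LCP = "jejl" (length 4)

4


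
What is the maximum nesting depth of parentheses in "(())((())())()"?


Input: "(())((())())()"
Tracking depth:
  Position 0 '(': depth becomes 1
  Position 1 '(': depth becomes 2
  Position 2 ')': depth becomes 1
  Position 3 ')': depth becomes 0
  Position 4 '(': depth becomes 1
  Position 5 '(': depth becomes 2
  Position 6 '(': depth becomes 3
  Position 7 ')': depth becomes 2
  Position 8 ')': depth becomes 1
  Position 9 '(': depth becomes 2
  Position 10 ')': depth becomes 1
  Position 11 ')': depth becomes 0
  Position 12 '(': depth becomes 1
  Position 13 ')': depth becomes 0
Maximum depth reached: 3

3


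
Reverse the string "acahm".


Input: acahm
Reading characters right to left:
  Position 4: 'm'
  Position 3: 'h'
  Position 2: 'a'
  Position 1: 'c'
  Position 0: 'a'
Reversed: mhaca

mhaca


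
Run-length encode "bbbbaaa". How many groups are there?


Input: bbbbaaa
Scanning for consecutive runs:
  Group 1: 'b' x 4 (positions 0-3)
  Group 2: 'a' x 3 (positions 4-6)
Total groups: 2

2


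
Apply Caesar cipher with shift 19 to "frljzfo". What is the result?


Caesar cipher: shift "frljzfo" by 19
  'f' (pos 5) + 19 = pos 24 = 'y'
  'r' (pos 17) + 19 = pos 10 = 'k'
  'l' (pos 11) + 19 = pos 4 = 'e'
  'j' (pos 9) + 19 = pos 2 = 'c'
  'z' (pos 25) + 19 = pos 18 = 's'
  'f' (pos 5) + 19 = pos 24 = 'y'
  'o' (pos 14) + 19 = pos 7 = 'h'
Result: ykecsyh

ykecsyh


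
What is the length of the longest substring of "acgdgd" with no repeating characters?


Input: "acgdgd"
Sliding window (track last position of each char):
  Position 0 ('a'): window [0,0] length 1 -- new best
  Position 1 ('c'): window [0,1] length 2 -- new best
  Position 2 ('g'): window [0,2] length 3 -- new best
  Position 3 ('d'): window [0,3] length 4 -- new best
  Position 4 ('g'): repeat (last at 2), move window start to 3
  Position 4 ('g'): window [3,4] length 2
  Position 5 ('d'): repeat (last at 3), move window start to 4
  Position 5 ('d'): window [4,5] length 2
Longest substring with no repeats: "acgd" with length 4

4


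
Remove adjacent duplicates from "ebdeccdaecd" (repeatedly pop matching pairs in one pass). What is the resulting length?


Input: ebdeccdaecd
Stack-based adjacent duplicate removal:
  Read 'e': push. Stack: e
  Read 'b': push. Stack: eb
  Read 'd': push. Stack: ebd
  Read 'e': push. Stack: ebde
  Read 'c': push. Stack: ebdec
  Read 'c': matches stack top 'c' => pop. Stack: ebde
  Read 'd': push. Stack: ebded
  Read 'a': push. Stack: ebdeda
  Read 'e': push. Stack: ebdedae
  Read 'c': push. Stack: ebdedaec
  Read 'd': push. Stack: ebdedaecd
Final stack: "ebdedaecd" (length 9)

9


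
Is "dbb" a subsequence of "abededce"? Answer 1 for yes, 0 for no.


Check if "dbb" is a subsequence of "abededce"
Greedy scan:
  Position 0 ('a'): no match needed
  Position 1 ('b'): no match needed
  Position 2 ('e'): no match needed
  Position 3 ('d'): matches sub[0] = 'd'
  Position 4 ('e'): no match needed
  Position 5 ('d'): no match needed
  Position 6 ('c'): no match needed
  Position 7 ('e'): no match needed
Only matched 1/3 characters => not a subsequence

0


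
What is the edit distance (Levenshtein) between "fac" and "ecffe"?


Computing edit distance: "fac" -> "ecffe"
DP table:
           e    c    f    f    e
      0    1    2    3    4    5
  f   1    1    2    2    3    4
  a   2    2    2    3    3    4
  c   3    3    2    3    4    4
Edit distance = dp[3][5] = 4

4


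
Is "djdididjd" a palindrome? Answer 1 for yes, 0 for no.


Input: djdididjd
Reversed: djdididjd
  Compare pos 0 ('d') with pos 8 ('d'): match
  Compare pos 1 ('j') with pos 7 ('j'): match
  Compare pos 2 ('d') with pos 6 ('d'): match
  Compare pos 3 ('i') with pos 5 ('i'): match
Result: palindrome

1


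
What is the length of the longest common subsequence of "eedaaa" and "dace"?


LCS of "eedaaa" and "dace"
DP table:
           d    a    c    e
      0    0    0    0    0
  e   0    0    0    0    1
  e   0    0    0    0    1
  d   0    1    1    1    1
  a   0    1    2    2    2
  a   0    1    2    2    2
  a   0    1    2    2    2
LCS length = dp[6][4] = 2

2


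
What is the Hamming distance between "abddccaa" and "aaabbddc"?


Comparing "abddccaa" and "aaabbddc" position by position:
  Position 0: 'a' vs 'a' => same
  Position 1: 'b' vs 'a' => differ
  Position 2: 'd' vs 'a' => differ
  Position 3: 'd' vs 'b' => differ
  Position 4: 'c' vs 'b' => differ
  Position 5: 'c' vs 'd' => differ
  Position 6: 'a' vs 'd' => differ
  Position 7: 'a' vs 'c' => differ
Total differences (Hamming distance): 7

7


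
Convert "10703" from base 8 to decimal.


Input: "10703" in base 8
Positional expansion:
  Digit '1' (value 1) x 8^4 = 4096
  Digit '0' (value 0) x 8^3 = 0
  Digit '7' (value 7) x 8^2 = 448
  Digit '0' (value 0) x 8^1 = 0
  Digit '3' (value 3) x 8^0 = 3
Sum = 4547

4547


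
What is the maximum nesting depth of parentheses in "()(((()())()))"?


Input: "()(((()())()))"
Tracking depth:
  Position 0 '(': depth becomes 1
  Position 1 ')': depth becomes 0
  Position 2 '(': depth becomes 1
  Position 3 '(': depth becomes 2
  Position 4 '(': depth becomes 3
  Position 5 '(': depth becomes 4
  Position 6 ')': depth becomes 3
  Position 7 '(': depth becomes 4
  Position 8 ')': depth becomes 3
  Position 9 ')': depth becomes 2
  Position 10 '(': depth becomes 3
  Position 11 ')': depth becomes 2
  Position 12 ')': depth becomes 1
  Position 13 ')': depth becomes 0
Maximum depth reached: 4

4


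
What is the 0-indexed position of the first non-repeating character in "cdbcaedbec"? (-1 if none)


Input: cdbcaedbec
Character frequencies:
  'a': 1
  'b': 2
  'c': 3
  'd': 2
  'e': 2
Scanning left to right for freq == 1:
  Position 0 ('c'): freq=3, skip
  Position 1 ('d'): freq=2, skip
  Position 2 ('b'): freq=2, skip
  Position 3 ('c'): freq=3, skip
  Position 4 ('a'): unique! => answer = 4

4


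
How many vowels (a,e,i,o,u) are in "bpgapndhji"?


Input: bpgapndhji
Checking each character:
  'b' at position 0: consonant
  'p' at position 1: consonant
  'g' at position 2: consonant
  'a' at position 3: vowel (running total: 1)
  'p' at position 4: consonant
  'n' at position 5: consonant
  'd' at position 6: consonant
  'h' at position 7: consonant
  'j' at position 8: consonant
  'i' at position 9: vowel (running total: 2)
Total vowels: 2

2


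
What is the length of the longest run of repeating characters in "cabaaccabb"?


Input: "cabaaccabb"
Scanning for longest run:
  Position 1 ('a'): new char, reset run to 1
  Position 2 ('b'): new char, reset run to 1
  Position 3 ('a'): new char, reset run to 1
  Position 4 ('a'): continues run of 'a', length=2
  Position 5 ('c'): new char, reset run to 1
  Position 6 ('c'): continues run of 'c', length=2
  Position 7 ('a'): new char, reset run to 1
  Position 8 ('b'): new char, reset run to 1
  Position 9 ('b'): continues run of 'b', length=2
Longest run: 'a' with length 2

2


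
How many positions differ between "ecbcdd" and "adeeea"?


Comparing "ecbcdd" and "adeeea" position by position:
  Position 0: 'e' vs 'a' => DIFFER
  Position 1: 'c' vs 'd' => DIFFER
  Position 2: 'b' vs 'e' => DIFFER
  Position 3: 'c' vs 'e' => DIFFER
  Position 4: 'd' vs 'e' => DIFFER
  Position 5: 'd' vs 'a' => DIFFER
Positions that differ: 6

6


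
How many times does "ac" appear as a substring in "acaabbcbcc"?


Searching for "ac" in "acaabbcbcc"
Scanning each position:
  Position 0: "ac" => MATCH
  Position 1: "ca" => no
  Position 2: "aa" => no
  Position 3: "ab" => no
  Position 4: "bb" => no
  Position 5: "bc" => no
  Position 6: "cb" => no
  Position 7: "bc" => no
  Position 8: "cc" => no
Total occurrences: 1

1


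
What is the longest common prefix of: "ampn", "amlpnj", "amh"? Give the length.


Words: ampn, amlpnj, amh
  Position 0: all 'a' => match
  Position 1: all 'm' => match
  Position 2: ('p', 'l', 'h') => mismatch, stop
LCP = "am" (length 2)

2


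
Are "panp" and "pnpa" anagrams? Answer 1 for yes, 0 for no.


Strings: "panp", "pnpa"
Sorted first:  anpp
Sorted second: anpp
Sorted forms match => anagrams

1


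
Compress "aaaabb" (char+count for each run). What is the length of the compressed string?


Input: aaaabb
Runs:
  'a' x 4 => "a4"
  'b' x 2 => "b2"
Compressed: "a4b2"
Compressed length: 4

4


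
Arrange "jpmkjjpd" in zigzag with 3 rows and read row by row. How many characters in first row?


Zigzag "jpmkjjpd" into 3 rows:
Placing characters:
  'j' => row 0
  'p' => row 1
  'm' => row 2
  'k' => row 1
  'j' => row 0
  'j' => row 1
  'p' => row 2
  'd' => row 1
Rows:
  Row 0: "jj"
  Row 1: "pkjd"
  Row 2: "mp"
First row length: 2

2


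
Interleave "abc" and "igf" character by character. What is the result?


Interleaving "abc" and "igf":
  Position 0: 'a' from first, 'i' from second => "ai"
  Position 1: 'b' from first, 'g' from second => "bg"
  Position 2: 'c' from first, 'f' from second => "cf"
Result: aibgcf

aibgcf


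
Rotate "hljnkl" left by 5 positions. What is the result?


Input: "hljnkl", rotate left by 5
First 5 characters: "hljnk"
Remaining characters: "l"
Concatenate remaining + first: "l" + "hljnk" = "lhljnk"

lhljnk


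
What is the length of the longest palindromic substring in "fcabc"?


Input: "fcabc"
Checking substrings for palindromes:
  No multi-char palindromic substrings found
Longest palindromic substring: "f" with length 1

1


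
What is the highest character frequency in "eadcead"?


Input: eadcead
Character counts:
  'a': 2
  'c': 1
  'd': 2
  'e': 2
Maximum frequency: 2

2


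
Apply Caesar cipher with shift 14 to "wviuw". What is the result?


Caesar cipher: shift "wviuw" by 14
  'w' (pos 22) + 14 = pos 10 = 'k'
  'v' (pos 21) + 14 = pos 9 = 'j'
  'i' (pos 8) + 14 = pos 22 = 'w'
  'u' (pos 20) + 14 = pos 8 = 'i'
  'w' (pos 22) + 14 = pos 10 = 'k'
Result: kjwik

kjwik


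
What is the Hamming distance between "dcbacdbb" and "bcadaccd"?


Comparing "dcbacdbb" and "bcadaccd" position by position:
  Position 0: 'd' vs 'b' => differ
  Position 1: 'c' vs 'c' => same
  Position 2: 'b' vs 'a' => differ
  Position 3: 'a' vs 'd' => differ
  Position 4: 'c' vs 'a' => differ
  Position 5: 'd' vs 'c' => differ
  Position 6: 'b' vs 'c' => differ
  Position 7: 'b' vs 'd' => differ
Total differences (Hamming distance): 7

7


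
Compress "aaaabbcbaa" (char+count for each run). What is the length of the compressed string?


Input: aaaabbcbaa
Runs:
  'a' x 4 => "a4"
  'b' x 2 => "b2"
  'c' x 1 => "c1"
  'b' x 1 => "b1"
  'a' x 2 => "a2"
Compressed: "a4b2c1b1a2"
Compressed length: 10

10


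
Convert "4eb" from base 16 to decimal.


Input: "4eb" in base 16
Positional expansion:
  Digit '4' (value 4) x 16^2 = 1024
  Digit 'e' (value 14) x 16^1 = 224
  Digit 'b' (value 11) x 16^0 = 11
Sum = 1259

1259


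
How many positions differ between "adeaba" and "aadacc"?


Comparing "adeaba" and "aadacc" position by position:
  Position 0: 'a' vs 'a' => same
  Position 1: 'd' vs 'a' => DIFFER
  Position 2: 'e' vs 'd' => DIFFER
  Position 3: 'a' vs 'a' => same
  Position 4: 'b' vs 'c' => DIFFER
  Position 5: 'a' vs 'c' => DIFFER
Positions that differ: 4

4


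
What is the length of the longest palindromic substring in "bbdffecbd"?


Input: "bbdffecbd"
Checking substrings for palindromes:
  [0:2] "bb" (len 2) => palindrome
  [3:5] "ff" (len 2) => palindrome
Longest palindromic substring: "bb" with length 2

2


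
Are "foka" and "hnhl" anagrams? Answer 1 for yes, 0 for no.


Strings: "foka", "hnhl"
Sorted first:  afko
Sorted second: hhln
Differ at position 0: 'a' vs 'h' => not anagrams

0


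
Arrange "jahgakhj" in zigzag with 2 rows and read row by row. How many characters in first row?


Zigzag "jahgakhj" into 2 rows:
Placing characters:
  'j' => row 0
  'a' => row 1
  'h' => row 0
  'g' => row 1
  'a' => row 0
  'k' => row 1
  'h' => row 0
  'j' => row 1
Rows:
  Row 0: "jhah"
  Row 1: "agkj"
First row length: 4

4


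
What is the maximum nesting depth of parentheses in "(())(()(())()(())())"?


Input: "(())(()(())()(())())"
Tracking depth:
  Position 0 '(': depth becomes 1
  Position 1 '(': depth becomes 2
  Position 2 ')': depth becomes 1
  Position 3 ')': depth becomes 0
  Position 4 '(': depth becomes 1
  Position 5 '(': depth becomes 2
  Position 6 ')': depth becomes 1
  Position 7 '(': depth becomes 2
  Position 8 '(': depth becomes 3
  Position 9 ')': depth becomes 2
  Position 10 ')': depth becomes 1
  Position 11 '(': depth becomes 2
  Position 12 ')': depth becomes 1
  Position 13 '(': depth becomes 2
  Position 14 '(': depth becomes 3
  Position 15 ')': depth becomes 2
  Position 16 ')': depth becomes 1
  Position 17 '(': depth becomes 2
  Position 18 ')': depth becomes 1
  Position 19 ')': depth becomes 0
Maximum depth reached: 3

3


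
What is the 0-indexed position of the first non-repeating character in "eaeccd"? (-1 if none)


Input: eaeccd
Character frequencies:
  'a': 1
  'c': 2
  'd': 1
  'e': 2
Scanning left to right for freq == 1:
  Position 0 ('e'): freq=2, skip
  Position 1 ('a'): unique! => answer = 1

1


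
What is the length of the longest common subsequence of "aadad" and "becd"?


LCS of "aadad" and "becd"
DP table:
           b    e    c    d
      0    0    0    0    0
  a   0    0    0    0    0
  a   0    0    0    0    0
  d   0    0    0    0    1
  a   0    0    0    0    1
  d   0    0    0    0    1
LCS length = dp[5][4] = 1

1


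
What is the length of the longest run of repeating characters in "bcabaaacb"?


Input: "bcabaaacb"
Scanning for longest run:
  Position 1 ('c'): new char, reset run to 1
  Position 2 ('a'): new char, reset run to 1
  Position 3 ('b'): new char, reset run to 1
  Position 4 ('a'): new char, reset run to 1
  Position 5 ('a'): continues run of 'a', length=2
  Position 6 ('a'): continues run of 'a', length=3
  Position 7 ('c'): new char, reset run to 1
  Position 8 ('b'): new char, reset run to 1
Longest run: 'a' with length 3

3


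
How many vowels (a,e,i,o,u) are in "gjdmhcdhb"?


Input: gjdmhcdhb
Checking each character:
  'g' at position 0: consonant
  'j' at position 1: consonant
  'd' at position 2: consonant
  'm' at position 3: consonant
  'h' at position 4: consonant
  'c' at position 5: consonant
  'd' at position 6: consonant
  'h' at position 7: consonant
  'b' at position 8: consonant
Total vowels: 0

0


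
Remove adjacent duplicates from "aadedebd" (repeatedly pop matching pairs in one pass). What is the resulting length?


Input: aadedebd
Stack-based adjacent duplicate removal:
  Read 'a': push. Stack: a
  Read 'a': matches stack top 'a' => pop. Stack: (empty)
  Read 'd': push. Stack: d
  Read 'e': push. Stack: de
  Read 'd': push. Stack: ded
  Read 'e': push. Stack: dede
  Read 'b': push. Stack: dedeb
  Read 'd': push. Stack: dedebd
Final stack: "dedebd" (length 6)

6


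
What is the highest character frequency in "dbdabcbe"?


Input: dbdabcbe
Character counts:
  'a': 1
  'b': 3
  'c': 1
  'd': 2
  'e': 1
Maximum frequency: 3

3


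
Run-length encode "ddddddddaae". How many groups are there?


Input: ddddddddaae
Scanning for consecutive runs:
  Group 1: 'd' x 8 (positions 0-7)
  Group 2: 'a' x 2 (positions 8-9)
  Group 3: 'e' x 1 (positions 10-10)
Total groups: 3

3


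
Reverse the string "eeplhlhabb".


Input: eeplhlhabb
Reading characters right to left:
  Position 9: 'b'
  Position 8: 'b'
  Position 7: 'a'
  Position 6: 'h'
  Position 5: 'l'
  Position 4: 'h'
  Position 3: 'l'
  Position 2: 'p'
  Position 1: 'e'
  Position 0: 'e'
Reversed: bbahlhlpee

bbahlhlpee


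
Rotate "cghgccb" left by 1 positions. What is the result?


Input: "cghgccb", rotate left by 1
First 1 characters: "c"
Remaining characters: "ghgccb"
Concatenate remaining + first: "ghgccb" + "c" = "ghgccbc"

ghgccbc


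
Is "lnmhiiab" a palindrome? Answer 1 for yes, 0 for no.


Input: lnmhiiab
Reversed: baiihmnl
  Compare pos 0 ('l') with pos 7 ('b'): MISMATCH
  Compare pos 1 ('n') with pos 6 ('a'): MISMATCH
  Compare pos 2 ('m') with pos 5 ('i'): MISMATCH
  Compare pos 3 ('h') with pos 4 ('i'): MISMATCH
Result: not a palindrome

0


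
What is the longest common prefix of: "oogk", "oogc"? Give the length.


Words: oogk, oogc
  Position 0: all 'o' => match
  Position 1: all 'o' => match
  Position 2: all 'g' => match
  Position 3: ('k', 'c') => mismatch, stop
LCP = "oog" (length 3)

3


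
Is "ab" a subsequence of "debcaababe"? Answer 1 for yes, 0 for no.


Check if "ab" is a subsequence of "debcaababe"
Greedy scan:
  Position 0 ('d'): no match needed
  Position 1 ('e'): no match needed
  Position 2 ('b'): no match needed
  Position 3 ('c'): no match needed
  Position 4 ('a'): matches sub[0] = 'a'
  Position 5 ('a'): no match needed
  Position 6 ('b'): matches sub[1] = 'b'
  Position 7 ('a'): no match needed
  Position 8 ('b'): no match needed
  Position 9 ('e'): no match needed
All 2 characters matched => is a subsequence

1


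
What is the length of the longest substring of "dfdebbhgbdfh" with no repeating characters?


Input: "dfdebbhgbdfh"
Sliding window (track last position of each char):
  Position 0 ('d'): window [0,0] length 1 -- new best
  Position 1 ('f'): window [0,1] length 2 -- new best
  Position 2 ('d'): repeat (last at 0), move window start to 1
  Position 2 ('d'): window [1,2] length 2
  Position 3 ('e'): window [1,3] length 3 -- new best
  Position 4 ('b'): window [1,4] length 4 -- new best
  Position 5 ('b'): repeat (last at 4), move window start to 5
  Position 5 ('b'): window [5,5] length 1
  Position 6 ('h'): window [5,6] length 2
  Position 7 ('g'): window [5,7] length 3
  Position 8 ('b'): repeat (last at 5), move window start to 6
  Position 8 ('b'): window [6,8] length 3
  Position 9 ('d'): window [6,9] length 4
  Position 10 ('f'): window [6,10] length 5 -- new best
  Position 11 ('h'): repeat (last at 6), move window start to 7
  Position 11 ('h'): window [7,11] length 5
Longest substring with no repeats: "hgbdf" with length 5

5


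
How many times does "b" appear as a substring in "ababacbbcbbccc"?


Searching for "b" in "ababacbbcbbccc"
Scanning each position:
  Position 0: "a" => no
  Position 1: "b" => MATCH
  Position 2: "a" => no
  Position 3: "b" => MATCH
  Position 4: "a" => no
  Position 5: "c" => no
  Position 6: "b" => MATCH
  Position 7: "b" => MATCH
  Position 8: "c" => no
  Position 9: "b" => MATCH
  Position 10: "b" => MATCH
  Position 11: "c" => no
  Position 12: "c" => no
  Position 13: "c" => no
Total occurrences: 6

6


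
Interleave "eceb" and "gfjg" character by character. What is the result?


Interleaving "eceb" and "gfjg":
  Position 0: 'e' from first, 'g' from second => "eg"
  Position 1: 'c' from first, 'f' from second => "cf"
  Position 2: 'e' from first, 'j' from second => "ej"
  Position 3: 'b' from first, 'g' from second => "bg"
Result: egcfejbg

egcfejbg


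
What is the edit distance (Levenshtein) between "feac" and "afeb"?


Computing edit distance: "feac" -> "afeb"
DP table:
           a    f    e    b
      0    1    2    3    4
  f   1    1    1    2    3
  e   2    2    2    1    2
  a   3    2    3    2    2
  c   4    3    3    3    3
Edit distance = dp[4][4] = 3

3


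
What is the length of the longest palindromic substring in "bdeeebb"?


Input: "bdeeebb"
Checking substrings for palindromes:
  [2:5] "eee" (len 3) => palindrome
  [2:4] "ee" (len 2) => palindrome
  [3:5] "ee" (len 2) => palindrome
  [5:7] "bb" (len 2) => palindrome
Longest palindromic substring: "eee" with length 3

3


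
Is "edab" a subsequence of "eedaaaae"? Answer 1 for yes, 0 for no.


Check if "edab" is a subsequence of "eedaaaae"
Greedy scan:
  Position 0 ('e'): matches sub[0] = 'e'
  Position 1 ('e'): no match needed
  Position 2 ('d'): matches sub[1] = 'd'
  Position 3 ('a'): matches sub[2] = 'a'
  Position 4 ('a'): no match needed
  Position 5 ('a'): no match needed
  Position 6 ('a'): no match needed
  Position 7 ('e'): no match needed
Only matched 3/4 characters => not a subsequence

0


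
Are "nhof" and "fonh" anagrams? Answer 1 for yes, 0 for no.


Strings: "nhof", "fonh"
Sorted first:  fhno
Sorted second: fhno
Sorted forms match => anagrams

1


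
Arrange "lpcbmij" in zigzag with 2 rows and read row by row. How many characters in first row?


Zigzag "lpcbmij" into 2 rows:
Placing characters:
  'l' => row 0
  'p' => row 1
  'c' => row 0
  'b' => row 1
  'm' => row 0
  'i' => row 1
  'j' => row 0
Rows:
  Row 0: "lcmj"
  Row 1: "pbi"
First row length: 4

4


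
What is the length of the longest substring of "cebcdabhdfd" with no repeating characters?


Input: "cebcdabhdfd"
Sliding window (track last position of each char):
  Position 0 ('c'): window [0,0] length 1 -- new best
  Position 1 ('e'): window [0,1] length 2 -- new best
  Position 2 ('b'): window [0,2] length 3 -- new best
  Position 3 ('c'): repeat (last at 0), move window start to 1
  Position 3 ('c'): window [1,3] length 3
  Position 4 ('d'): window [1,4] length 4 -- new best
  Position 5 ('a'): window [1,5] length 5 -- new best
  Position 6 ('b'): repeat (last at 2), move window start to 3
  Position 6 ('b'): window [3,6] length 4
  Position 7 ('h'): window [3,7] length 5
  Position 8 ('d'): repeat (last at 4), move window start to 5
  Position 8 ('d'): window [5,8] length 4
  Position 9 ('f'): window [5,9] length 5
  Position 10 ('d'): repeat (last at 8), move window start to 9
  Position 10 ('d'): window [9,10] length 2
Longest substring with no repeats: "ebcda" with length 5

5


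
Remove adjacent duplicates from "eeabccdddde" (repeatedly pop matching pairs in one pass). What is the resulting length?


Input: eeabccdddde
Stack-based adjacent duplicate removal:
  Read 'e': push. Stack: e
  Read 'e': matches stack top 'e' => pop. Stack: (empty)
  Read 'a': push. Stack: a
  Read 'b': push. Stack: ab
  Read 'c': push. Stack: abc
  Read 'c': matches stack top 'c' => pop. Stack: ab
  Read 'd': push. Stack: abd
  Read 'd': matches stack top 'd' => pop. Stack: ab
  Read 'd': push. Stack: abd
  Read 'd': matches stack top 'd' => pop. Stack: ab
  Read 'e': push. Stack: abe
Final stack: "abe" (length 3)

3


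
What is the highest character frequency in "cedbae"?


Input: cedbae
Character counts:
  'a': 1
  'b': 1
  'c': 1
  'd': 1
  'e': 2
Maximum frequency: 2

2


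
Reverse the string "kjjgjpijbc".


Input: kjjgjpijbc
Reading characters right to left:
  Position 9: 'c'
  Position 8: 'b'
  Position 7: 'j'
  Position 6: 'i'
  Position 5: 'p'
  Position 4: 'j'
  Position 3: 'g'
  Position 2: 'j'
  Position 1: 'j'
  Position 0: 'k'
Reversed: cbjipjgjjk

cbjipjgjjk


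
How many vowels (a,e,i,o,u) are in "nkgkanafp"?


Input: nkgkanafp
Checking each character:
  'n' at position 0: consonant
  'k' at position 1: consonant
  'g' at position 2: consonant
  'k' at position 3: consonant
  'a' at position 4: vowel (running total: 1)
  'n' at position 5: consonant
  'a' at position 6: vowel (running total: 2)
  'f' at position 7: consonant
  'p' at position 8: consonant
Total vowels: 2

2


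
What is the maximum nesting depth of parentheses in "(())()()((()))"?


Input: "(())()()((()))"
Tracking depth:
  Position 0 '(': depth becomes 1
  Position 1 '(': depth becomes 2
  Position 2 ')': depth becomes 1
  Position 3 ')': depth becomes 0
  Position 4 '(': depth becomes 1
  Position 5 ')': depth becomes 0
  Position 6 '(': depth becomes 1
  Position 7 ')': depth becomes 0
  Position 8 '(': depth becomes 1
  Position 9 '(': depth becomes 2
  Position 10 '(': depth becomes 3
  Position 11 ')': depth becomes 2
  Position 12 ')': depth becomes 1
  Position 13 ')': depth becomes 0
Maximum depth reached: 3

3


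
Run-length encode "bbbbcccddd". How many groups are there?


Input: bbbbcccddd
Scanning for consecutive runs:
  Group 1: 'b' x 4 (positions 0-3)
  Group 2: 'c' x 3 (positions 4-6)
  Group 3: 'd' x 3 (positions 7-9)
Total groups: 3

3


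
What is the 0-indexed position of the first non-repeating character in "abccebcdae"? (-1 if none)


Input: abccebcdae
Character frequencies:
  'a': 2
  'b': 2
  'c': 3
  'd': 1
  'e': 2
Scanning left to right for freq == 1:
  Position 0 ('a'): freq=2, skip
  Position 1 ('b'): freq=2, skip
  Position 2 ('c'): freq=3, skip
  Position 3 ('c'): freq=3, skip
  Position 4 ('e'): freq=2, skip
  Position 5 ('b'): freq=2, skip
  Position 6 ('c'): freq=3, skip
  Position 7 ('d'): unique! => answer = 7

7


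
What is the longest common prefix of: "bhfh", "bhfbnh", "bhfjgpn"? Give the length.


Words: bhfh, bhfbnh, bhfjgpn
  Position 0: all 'b' => match
  Position 1: all 'h' => match
  Position 2: all 'f' => match
  Position 3: ('h', 'b', 'j') => mismatch, stop
LCP = "bhf" (length 3)

3


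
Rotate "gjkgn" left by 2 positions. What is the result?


Input: "gjkgn", rotate left by 2
First 2 characters: "gj"
Remaining characters: "kgn"
Concatenate remaining + first: "kgn" + "gj" = "kgngj"

kgngj


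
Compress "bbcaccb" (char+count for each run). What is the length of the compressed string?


Input: bbcaccb
Runs:
  'b' x 2 => "b2"
  'c' x 1 => "c1"
  'a' x 1 => "a1"
  'c' x 2 => "c2"
  'b' x 1 => "b1"
Compressed: "b2c1a1c2b1"
Compressed length: 10

10


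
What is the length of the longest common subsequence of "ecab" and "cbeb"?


LCS of "ecab" and "cbeb"
DP table:
           c    b    e    b
      0    0    0    0    0
  e   0    0    0    1    1
  c   0    1    1    1    1
  a   0    1    1    1    1
  b   0    1    2    2    2
LCS length = dp[4][4] = 2

2


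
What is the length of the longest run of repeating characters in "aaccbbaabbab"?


Input: "aaccbbaabbab"
Scanning for longest run:
  Position 1 ('a'): continues run of 'a', length=2
  Position 2 ('c'): new char, reset run to 1
  Position 3 ('c'): continues run of 'c', length=2
  Position 4 ('b'): new char, reset run to 1
  Position 5 ('b'): continues run of 'b', length=2
  Position 6 ('a'): new char, reset run to 1
  Position 7 ('a'): continues run of 'a', length=2
  Position 8 ('b'): new char, reset run to 1
  Position 9 ('b'): continues run of 'b', length=2
  Position 10 ('a'): new char, reset run to 1
  Position 11 ('b'): new char, reset run to 1
Longest run: 'a' with length 2

2
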